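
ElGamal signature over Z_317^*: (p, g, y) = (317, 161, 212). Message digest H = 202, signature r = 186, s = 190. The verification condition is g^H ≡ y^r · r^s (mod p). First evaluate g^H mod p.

175

161^202 mod 317 = 175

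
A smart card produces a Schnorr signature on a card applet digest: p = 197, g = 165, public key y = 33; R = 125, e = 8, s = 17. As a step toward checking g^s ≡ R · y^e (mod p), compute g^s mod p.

12

Squares mod 197: 165^1≡165, 165^2≡39, 165^4≡142, 165^8≡70, 165^16≡172
17 = 16 + 1, so 165^17 ≡ 172·165 ≡ 12 (mod 197)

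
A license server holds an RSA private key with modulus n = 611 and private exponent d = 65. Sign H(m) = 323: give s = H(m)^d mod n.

228

(H(m))^2 ≡ 323^2 = 104329 ≡ 459
(H(m))^4 ≡ 459^2 = 210681 ≡ 497
(H(m))^8 ≡ 497^2 = 247009 ≡ 165
(H(m))^16 ≡ 165^2 = 27225 ≡ 341
(H(m))^32 ≡ 341^2 = 116281 ≡ 191
(H(m))^64 ≡ 191^2 = 36481 ≡ 432
65 = 64 + 1, so (H(m))^65 ≡ 432·323 ≡ 228 (mod 611)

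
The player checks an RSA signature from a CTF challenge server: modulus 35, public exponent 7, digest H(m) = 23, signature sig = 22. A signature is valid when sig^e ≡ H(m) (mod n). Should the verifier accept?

sig^7 mod 35 = 8
The recovered value 8 does not match the digest 23.

reject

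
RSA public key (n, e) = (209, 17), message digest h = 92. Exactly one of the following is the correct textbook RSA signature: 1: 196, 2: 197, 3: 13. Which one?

Candidate 1: Squares mod 209: 196^1≡196, 196^2≡169, 196^4≡137, 196^8≡168, 196^16≡9; 17 = 16 + 1, so 196^17 ≡ 9·196 ≡ 92 (mod 209)
  → matches h = 92
Candidate 2: Squares mod 209: 197^1≡197, 197^2≡144, 197^4≡45, 197^8≡144, 197^16≡45; 17 = 16 + 1, so 197^17 ≡ 45·197 ≡ 87 (mod 209)
Candidate 3: Squares mod 209: 13^1≡13, 13^2≡169, 13^4≡137, 13^8≡168, 13^16≡9; 17 = 16 + 1, so 13^17 ≡ 9·13 ≡ 117 (mod 209)

1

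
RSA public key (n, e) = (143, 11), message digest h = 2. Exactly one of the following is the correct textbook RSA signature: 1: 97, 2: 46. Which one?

Candidate 1: 97^2 = 9409 ≡ 114; 97^4 ≡ 114^2 = 12996 ≡ 126; 97^8 ≡ 126^2 = 15876 ≡ 3; 11 = 8 + 2 + 1, so 97^11 ≡ 3·114·97 ≡ 141 (mod 143)
Candidate 2: 46^2 = 2116 ≡ 114; 46^4 ≡ 114^2 = 12996 ≡ 126; 46^8 ≡ 126^2 = 15876 ≡ 3; 11 = 8 + 2 + 1, so 46^11 ≡ 3·114·46 ≡ 2 (mod 143)
  → matches h = 2

2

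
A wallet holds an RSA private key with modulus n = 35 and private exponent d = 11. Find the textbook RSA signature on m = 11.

16

m^2 ≡ 11^2 = 121 ≡ 16
m^4 ≡ 16^2 = 256 ≡ 11
m^8 ≡ 11^2 = 121 ≡ 16
11 = 8 + 2 + 1, so m^11 ≡ 16·16·11 ≡ 16 (mod 35)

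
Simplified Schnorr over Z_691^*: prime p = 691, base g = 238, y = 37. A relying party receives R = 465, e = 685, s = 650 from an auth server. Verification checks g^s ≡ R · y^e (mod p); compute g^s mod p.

238^2 = 56644 ≡ 673
238^4 ≡ 673^2 = 452929 ≡ 324
238^8 ≡ 324^2 = 104976 ≡ 635
238^16 ≡ 635^2 = 403225 ≡ 372
238^32 ≡ 372^2 = 138384 ≡ 184
238^64 ≡ 184^2 = 33856 ≡ 688
238^128 ≡ 688^2 = 473344 ≡ 9
238^256 ≡ 9^2 = 81
238^512 ≡ 81^2 = 6561 ≡ 342
650 = 512 + 128 + 8 + 2, so 238^650 ≡ 342·9·635·673 ≡ 34 (mod 691)

34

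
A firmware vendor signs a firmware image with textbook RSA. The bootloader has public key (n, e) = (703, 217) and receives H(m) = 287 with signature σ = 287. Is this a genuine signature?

genuine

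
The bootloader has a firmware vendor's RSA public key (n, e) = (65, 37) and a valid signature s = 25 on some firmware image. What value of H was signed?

Squares mod 65: s^1≡25, s^2≡40, s^4≡40, s^8≡40, s^16≡40, s^32≡40
37 = 32 + 4 + 1, so s^37 ≡ 40·40·25 ≡ 25 (mod 65)

25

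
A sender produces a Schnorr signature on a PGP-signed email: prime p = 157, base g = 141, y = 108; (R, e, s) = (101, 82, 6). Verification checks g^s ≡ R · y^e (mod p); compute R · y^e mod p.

Squares mod 157: 108^1≡108, 108^2≡46, 108^4≡75, 108^8≡130, 108^16≡101, 108^32≡153, 108^64≡16
82 = 64 + 16 + 2, so 108^82 ≡ 16·101·46 ≡ 75 (mod 157)
R · y^e ≡ 101·75 = 7575 ≡ 39 (mod 157)

39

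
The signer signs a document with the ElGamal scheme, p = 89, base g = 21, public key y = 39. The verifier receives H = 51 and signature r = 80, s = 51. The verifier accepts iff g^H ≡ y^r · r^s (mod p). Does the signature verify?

does not verify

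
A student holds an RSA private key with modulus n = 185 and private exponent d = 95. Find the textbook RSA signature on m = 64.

159

m^2 ≡ 64^2 = 4096 ≡ 26
m^4 ≡ 26^2 = 676 ≡ 121
m^8 ≡ 121^2 = 14641 ≡ 26
m^16 ≡ 26^2 = 676 ≡ 121
m^32 ≡ 121^2 = 14641 ≡ 26
m^64 ≡ 26^2 = 676 ≡ 121
95 = 64 + 16 + 8 + 4 + 2 + 1, so m^95 ≡ 121·121·26·121·26·64 ≡ 159 (mod 185)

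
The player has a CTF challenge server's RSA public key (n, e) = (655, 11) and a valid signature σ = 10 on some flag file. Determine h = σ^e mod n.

σ^11 mod 655 = 475

475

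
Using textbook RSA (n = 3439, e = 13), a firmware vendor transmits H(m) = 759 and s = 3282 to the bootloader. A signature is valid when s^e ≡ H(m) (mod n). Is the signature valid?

invalid

s^2 ≡ 3282^2 = 10771524 ≡ 576
s^4 ≡ 576^2 = 331776 ≡ 1632
s^8 ≡ 1632^2 = 2663424 ≡ 1638
13 = 8 + 4 + 1, so s^13 ≡ 1638·1632·3282 ≡ 648 (mod 3439)
648 ≠ 759, so verification fails.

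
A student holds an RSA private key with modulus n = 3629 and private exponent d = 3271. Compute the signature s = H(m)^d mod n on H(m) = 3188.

(H(m))^2 ≡ 3188^2 = 10163344 ≡ 2144
(H(m))^4 ≡ 2144^2 = 4596736 ≡ 2422
(H(m))^8 ≡ 2422^2 = 5866084 ≡ 1620
(H(m))^16 ≡ 1620^2 = 2624400 ≡ 633
(H(m))^32 ≡ 633^2 = 400689 ≡ 1499
(H(m))^64 ≡ 1499^2 = 2247001 ≡ 650
(H(m))^128 ≡ 650^2 = 422500 ≡ 1536
(H(m))^256 ≡ 1536^2 = 2359296 ≡ 446
(H(m))^512 ≡ 446^2 = 198916 ≡ 2950
(H(m))^1024 ≡ 2950^2 = 8702500 ≡ 158
(H(m))^2048 ≡ 158^2 = 24964 ≡ 3190
3271 = 2048 + 1024 + 128 + 64 + 4 + 2 + 1, so (H(m))^3271 ≡ 3190·158·1536·650·2422·2144·3188 ≡ 219 (mod 3629)

219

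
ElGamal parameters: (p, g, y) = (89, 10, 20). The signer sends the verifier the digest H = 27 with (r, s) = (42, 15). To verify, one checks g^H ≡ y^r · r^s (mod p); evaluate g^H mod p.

10^2 = 100 ≡ 11
10^4 ≡ 11^2 = 121 ≡ 32
10^8 ≡ 32^2 = 1024 ≡ 45
10^16 ≡ 45^2 = 2025 ≡ 67
27 = 16 + 8 + 2 + 1, so 10^27 ≡ 67·45·11·10 ≡ 36 (mod 89)

36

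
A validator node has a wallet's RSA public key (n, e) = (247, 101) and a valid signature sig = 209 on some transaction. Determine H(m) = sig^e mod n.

sig^101 mod 247 = 209

209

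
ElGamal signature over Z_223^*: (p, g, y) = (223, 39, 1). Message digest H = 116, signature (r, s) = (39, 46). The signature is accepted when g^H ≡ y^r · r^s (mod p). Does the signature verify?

does not verify

Left side g^H mod p:
39^116 mod 223 = 183
Right side y^r · r^s mod p:
1^39 mod 223 = 1
39^46 mod 223 = 39
1·39 = 39 ≡ 39 (mod 223)
183 ≠ 39, so verification fails.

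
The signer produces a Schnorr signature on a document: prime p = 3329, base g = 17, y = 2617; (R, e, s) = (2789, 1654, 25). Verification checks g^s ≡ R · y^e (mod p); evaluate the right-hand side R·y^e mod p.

2617^2 = 6848689 ≡ 936
2617^4 ≡ 936^2 = 876096 ≡ 569
2617^8 ≡ 569^2 = 323761 ≡ 848
2617^16 ≡ 848^2 = 719104 ≡ 40
2617^32 ≡ 40^2 = 1600
2617^64 ≡ 1600^2 = 2560000 ≡ 3328
2617^128 ≡ 3328^2 = 11075584 ≡ 1
2617^256 ≡ 1^2 = 1
2617^512 ≡ 1^2 = 1
2617^1024 ≡ 1^2 = 1
1654 = 1024 + 512 + 64 + 32 + 16 + 4 + 2, so 2617^1654 ≡ 1·1·3328·1600·40·569·936 ≡ 1996 (mod 3329)
R · y^e ≡ 2789·1996 = 5566844 ≡ 756 (mod 3329)

756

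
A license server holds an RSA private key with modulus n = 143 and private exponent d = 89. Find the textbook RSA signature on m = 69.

m^89 mod 143 = 114

114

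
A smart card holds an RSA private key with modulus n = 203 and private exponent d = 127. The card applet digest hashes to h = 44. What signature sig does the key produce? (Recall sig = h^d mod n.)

h^2 ≡ 44^2 = 1936 ≡ 109
h^4 ≡ 109^2 = 11881 ≡ 107
h^8 ≡ 107^2 = 11449 ≡ 81
h^16 ≡ 81^2 = 6561 ≡ 65
h^32 ≡ 65^2 = 4225 ≡ 165
h^64 ≡ 165^2 = 27225 ≡ 23
127 = 64 + 32 + 16 + 8 + 4 + 2 + 1, so h^127 ≡ 23·165·65·81·107·109·44 ≡ 72 (mod 203)

72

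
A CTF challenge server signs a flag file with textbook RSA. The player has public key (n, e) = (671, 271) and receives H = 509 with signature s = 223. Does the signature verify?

verifies

s^2 ≡ 223^2 = 49729 ≡ 75
s^4 ≡ 75^2 = 5625 ≡ 257
s^8 ≡ 257^2 = 66049 ≡ 291
s^16 ≡ 291^2 = 84681 ≡ 135
s^32 ≡ 135^2 = 18225 ≡ 108
s^64 ≡ 108^2 = 11664 ≡ 257
s^128 ≡ 257^2 = 66049 ≡ 291
s^256 ≡ 291^2 = 84681 ≡ 135
271 = 256 + 8 + 4 + 2 + 1, so s^271 ≡ 135·291·257·75·223 ≡ 509 (mod 671)
s^271 mod 671 = 509 matches H.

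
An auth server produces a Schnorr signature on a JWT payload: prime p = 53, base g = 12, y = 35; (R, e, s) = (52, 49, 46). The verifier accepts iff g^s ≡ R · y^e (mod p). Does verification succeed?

g^s mod p:
12^2 = 144 ≡ 38
12^4 ≡ 38^2 = 1444 ≡ 13
12^8 ≡ 13^2 = 169 ≡ 10
12^16 ≡ 10^2 = 100 ≡ 47
12^32 ≡ 47^2 = 2209 ≡ 36
46 = 32 + 8 + 4 + 2, so 12^46 ≡ 36·10·13·38 ≡ 25 (mod 53)
R · y^e mod p:
35^2 = 1225 ≡ 6
35^4 ≡ 6^2 = 36
35^8 ≡ 36^2 = 1296 ≡ 24
35^16 ≡ 24^2 = 576 ≡ 46
35^32 ≡ 46^2 = 2116 ≡ 49
49 = 32 + 16 + 1, so 35^49 ≡ 49·46·35 ≡ 26 (mod 53)
52·26 = 1352 ≡ 27 (mod 53)
25 ≠ 27; the check fails.

fails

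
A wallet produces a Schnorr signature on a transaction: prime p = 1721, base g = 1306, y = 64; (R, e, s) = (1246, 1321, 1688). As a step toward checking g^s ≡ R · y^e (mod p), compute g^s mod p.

1398

1306^1688 mod 1721 = 1398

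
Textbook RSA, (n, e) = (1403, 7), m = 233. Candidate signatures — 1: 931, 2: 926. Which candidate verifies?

Candidate 1: 931^2 = 866761 ≡ 1110; 931^4 ≡ 1110^2 = 1232100 ≡ 266; 7 = 4 + 2 + 1, so 931^7 ≡ 266·1110·931 ≡ 76 (mod 1403)
Candidate 2: 926^2 = 857476 ≡ 243; 926^4 ≡ 243^2 = 59049 ≡ 123; 7 = 4 + 2 + 1, so 926^7 ≡ 123·243·926 ≡ 233 (mod 1403)
  → matches m = 233

2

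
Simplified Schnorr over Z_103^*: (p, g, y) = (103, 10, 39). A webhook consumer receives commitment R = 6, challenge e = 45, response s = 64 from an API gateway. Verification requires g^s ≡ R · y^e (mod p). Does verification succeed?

g^s mod p:
Squares mod 103: 10^1≡10, 10^2≡100, 10^4≡9, 10^8≡81, 10^16≡72, 10^32≡34, 10^64≡23
10^64 ≡ 23 (mod 103)
R · y^e mod p:
Squares mod 103: 39^1≡39, 39^2≡79, 39^4≡61, 39^8≡13, 39^16≡66, 39^32≡30
45 = 32 + 8 + 4 + 1, so 39^45 ≡ 30·13·61·39 ≡ 89 (mod 103)
6·89 = 534 ≡ 19 (mod 103)
23 ≠ 19; the check fails.

fails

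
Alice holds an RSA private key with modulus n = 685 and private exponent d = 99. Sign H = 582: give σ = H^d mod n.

73

H^2 ≡ 582^2 = 338724 ≡ 334
H^4 ≡ 334^2 = 111556 ≡ 586
H^8 ≡ 586^2 = 343396 ≡ 211
H^16 ≡ 211^2 = 44521 ≡ 681
H^32 ≡ 681^2 = 463761 ≡ 16
H^64 ≡ 16^2 = 256
99 = 64 + 32 + 2 + 1, so H^99 ≡ 256·16·334·582 ≡ 73 (mod 685)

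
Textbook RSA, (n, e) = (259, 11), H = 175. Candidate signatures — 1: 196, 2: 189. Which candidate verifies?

1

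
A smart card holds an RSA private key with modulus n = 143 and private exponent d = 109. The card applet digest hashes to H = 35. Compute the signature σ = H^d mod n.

H^2 ≡ 35^2 = 1225 ≡ 81
H^4 ≡ 81^2 = 6561 ≡ 126
H^8 ≡ 126^2 = 15876 ≡ 3
H^16 ≡ 3^2 = 9
H^32 ≡ 9^2 = 81
H^64 ≡ 81^2 = 6561 ≡ 126
109 = 64 + 32 + 8 + 4 + 1, so H^109 ≡ 126·81·3·126·35 ≡ 61 (mod 143)

61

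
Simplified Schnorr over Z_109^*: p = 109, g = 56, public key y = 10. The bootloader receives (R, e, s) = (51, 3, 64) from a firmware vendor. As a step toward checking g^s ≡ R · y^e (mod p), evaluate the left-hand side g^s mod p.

97

Squares mod 109: 56^1≡56, 56^2≡84, 56^4≡80, 56^8≡78, 56^16≡89, 56^32≡73, 56^64≡97
56^64 ≡ 97 (mod 109)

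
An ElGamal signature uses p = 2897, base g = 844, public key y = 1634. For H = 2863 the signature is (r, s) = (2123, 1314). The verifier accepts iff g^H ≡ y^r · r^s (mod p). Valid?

no

Left side g^H mod p:
844^2863 mod 2897 = 2865
Right side y^r · r^s mod p:
1634^2123 mod 2897 = 2096
2123^1314 mod 2897 = 1383
2096·1383 = 2898768 ≡ 1768 (mod 2897)
2865 ≠ 1768, so verification fails.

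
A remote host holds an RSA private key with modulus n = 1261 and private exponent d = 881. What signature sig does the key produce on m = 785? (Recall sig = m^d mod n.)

1188

m^2 ≡ 785^2 = 616225 ≡ 857
m^4 ≡ 857^2 = 734449 ≡ 547
m^8 ≡ 547^2 = 299209 ≡ 352
m^16 ≡ 352^2 = 123904 ≡ 326
m^32 ≡ 326^2 = 106276 ≡ 352
m^64 ≡ 352^2 = 123904 ≡ 326
m^128 ≡ 326^2 = 106276 ≡ 352
m^256 ≡ 352^2 = 123904 ≡ 326
m^512 ≡ 326^2 = 106276 ≡ 352
881 = 512 + 256 + 64 + 32 + 16 + 1, so m^881 ≡ 352·326·326·352·326·785 ≡ 1188 (mod 1261)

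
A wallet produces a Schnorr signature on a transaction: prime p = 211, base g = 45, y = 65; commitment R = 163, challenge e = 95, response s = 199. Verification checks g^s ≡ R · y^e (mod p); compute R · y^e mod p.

170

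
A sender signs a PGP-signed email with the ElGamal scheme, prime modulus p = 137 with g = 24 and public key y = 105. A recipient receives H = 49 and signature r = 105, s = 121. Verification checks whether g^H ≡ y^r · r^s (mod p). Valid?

Left side g^H mod p:
24^2 = 576 ≡ 28
24^4 ≡ 28^2 = 784 ≡ 99
24^8 ≡ 99^2 = 9801 ≡ 74
24^16 ≡ 74^2 = 5476 ≡ 133
24^32 ≡ 133^2 = 17689 ≡ 16
49 = 32 + 16 + 1, so 24^49 ≡ 16·133·24 ≡ 108 (mod 137)
Right side y^r · r^s mod p:
105^2 = 11025 ≡ 65
105^4 ≡ 65^2 = 4225 ≡ 115
105^8 ≡ 115^2 = 13225 ≡ 73
105^16 ≡ 73^2 = 5329 ≡ 123
105^32 ≡ 123^2 = 15129 ≡ 59
105^64 ≡ 59^2 = 3481 ≡ 56
105 = 64 + 32 + 8 + 1, so 105^105 ≡ 56·59·73·105 ≡ 25 (mod 137)
105^2 = 11025 ≡ 65
105^4 ≡ 65^2 = 4225 ≡ 115
105^8 ≡ 115^2 = 13225 ≡ 73
105^16 ≡ 73^2 = 5329 ≡ 123
105^32 ≡ 123^2 = 15129 ≡ 59
105^64 ≡ 59^2 = 3481 ≡ 56
121 = 64 + 32 + 16 + 8 + 1, so 105^121 ≡ 56·59·123·73·105 ≡ 61 (mod 137)
25·61 = 1525 ≡ 18 (mod 137)
108 ≠ 18, so verification fails.

no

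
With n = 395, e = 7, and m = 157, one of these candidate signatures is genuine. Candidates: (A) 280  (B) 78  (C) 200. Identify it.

B

Candidate A: Squares mod 395: 280^1≡280, 280^2≡190, 280^4≡155; 7 = 4 + 2 + 1, so 280^7 ≡ 155·190·280 ≡ 375 (mod 395)
Candidate B: Squares mod 395: 78^1≡78, 78^2≡159, 78^4≡1; 7 = 4 + 2 + 1, so 78^7 ≡ 1·159·78 ≡ 157 (mod 395)
  → matches m = 157
Candidate C: Squares mod 395: 200^1≡200, 200^2≡105, 200^4≡360; 7 = 4 + 2 + 1, so 200^7 ≡ 360·105·200 ≡ 95 (mod 395)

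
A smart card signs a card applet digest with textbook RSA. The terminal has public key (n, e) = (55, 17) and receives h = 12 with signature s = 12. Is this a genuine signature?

genuine

s^2 ≡ 12^2 = 144 ≡ 34
s^4 ≡ 34^2 = 1156 ≡ 1
s^8 ≡ 1^2 = 1
s^16 ≡ 1^2 = 1
17 = 16 + 1, so s^17 ≡ 1·12 ≡ 12 (mod 55)
s^17 mod 55 = 12 matches h.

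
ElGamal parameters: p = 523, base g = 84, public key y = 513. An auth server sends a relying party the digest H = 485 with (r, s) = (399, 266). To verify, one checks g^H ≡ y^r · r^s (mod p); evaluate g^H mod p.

433

84^2 = 7056 ≡ 257
84^4 ≡ 257^2 = 66049 ≡ 151
84^8 ≡ 151^2 = 22801 ≡ 312
84^16 ≡ 312^2 = 97344 ≡ 66
84^32 ≡ 66^2 = 4356 ≡ 172
84^64 ≡ 172^2 = 29584 ≡ 296
84^128 ≡ 296^2 = 87616 ≡ 275
84^256 ≡ 275^2 = 75625 ≡ 313
485 = 256 + 128 + 64 + 32 + 4 + 1, so 84^485 ≡ 313·275·296·172·151·84 ≡ 433 (mod 523)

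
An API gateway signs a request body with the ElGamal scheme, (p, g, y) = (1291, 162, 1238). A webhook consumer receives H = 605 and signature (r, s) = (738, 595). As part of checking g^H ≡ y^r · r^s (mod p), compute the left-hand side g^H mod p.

790

162^2 = 26244 ≡ 424
162^4 ≡ 424^2 = 179776 ≡ 327
162^8 ≡ 327^2 = 106929 ≡ 1067
162^16 ≡ 1067^2 = 1138489 ≡ 1118
162^32 ≡ 1118^2 = 1249924 ≡ 236
162^64 ≡ 236^2 = 55696 ≡ 183
162^128 ≡ 183^2 = 33489 ≡ 1214
162^256 ≡ 1214^2 = 1473796 ≡ 765
162^512 ≡ 765^2 = 585225 ≡ 402
605 = 512 + 64 + 16 + 8 + 4 + 1, so 162^605 ≡ 402·183·1118·1067·327·162 ≡ 790 (mod 1291)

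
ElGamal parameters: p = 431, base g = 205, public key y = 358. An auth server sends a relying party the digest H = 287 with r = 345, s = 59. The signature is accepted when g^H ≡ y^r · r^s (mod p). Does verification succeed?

passes

Left side g^H mod p:
205^2 = 42025 ≡ 218
205^4 ≡ 218^2 = 47524 ≡ 114
205^8 ≡ 114^2 = 12996 ≡ 66
205^16 ≡ 66^2 = 4356 ≡ 46
205^32 ≡ 46^2 = 2116 ≡ 392
205^64 ≡ 392^2 = 153664 ≡ 228
205^128 ≡ 228^2 = 51984 ≡ 264
205^256 ≡ 264^2 = 69696 ≡ 305
287 = 256 + 16 + 8 + 4 + 2 + 1, so 205^287 ≡ 305·46·66·114·218·205 ≡ 394 (mod 431)
Right side y^r · r^s mod p:
358^2 = 128164 ≡ 157
358^4 ≡ 157^2 = 24649 ≡ 82
358^8 ≡ 82^2 = 6724 ≡ 259
358^16 ≡ 259^2 = 67081 ≡ 276
358^32 ≡ 276^2 = 76176 ≡ 320
358^64 ≡ 320^2 = 102400 ≡ 253
358^128 ≡ 253^2 = 64009 ≡ 221
358^256 ≡ 221^2 = 48841 ≡ 138
345 = 256 + 64 + 16 + 8 + 1, so 358^345 ≡ 138·253·276·259·358 ≡ 217 (mod 431)
345^2 = 119025 ≡ 69
345^4 ≡ 69^2 = 4761 ≡ 20
345^8 ≡ 20^2 = 400
345^16 ≡ 400^2 = 160000 ≡ 99
345^32 ≡ 99^2 = 9801 ≡ 319
59 = 32 + 16 + 8 + 2 + 1, so 345^59 ≡ 319·99·400·69·345 ≡ 119 (mod 431)
217·119 = 25823 ≡ 394 (mod 431)
394 ≡ 394 (mod 431), so the signature is genuine.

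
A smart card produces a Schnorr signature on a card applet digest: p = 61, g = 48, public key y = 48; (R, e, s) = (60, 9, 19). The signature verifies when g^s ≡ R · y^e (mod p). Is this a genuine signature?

forged

g^s mod p:
48^19 mod 61 = 48
R · y^e mod p:
48^9 mod 61 = 60
60·60 = 3600 ≡ 1 (mod 61)
48 ≠ 1; the check fails.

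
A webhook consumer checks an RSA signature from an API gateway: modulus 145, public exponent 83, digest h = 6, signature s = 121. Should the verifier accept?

Squares mod 145: s^1≡121, s^2≡141, s^4≡16, s^8≡111, s^16≡141, s^32≡16, s^64≡111
83 = 64 + 16 + 2 + 1, so s^83 ≡ 111·141·141·121 ≡ 6 (mod 145)
Since 6 equals the digest 6, verification succeeds.

accept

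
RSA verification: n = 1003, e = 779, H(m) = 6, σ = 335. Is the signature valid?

valid

Squares mod 1003: σ^1≡335, σ^2≡892, σ^4≡285, σ^8≡985, σ^16≡324, σ^32≡664, σ^64≡579, σ^128≡239, σ^256≡953, σ^512≡494
779 = 512 + 256 + 8 + 2 + 1, so σ^779 ≡ 494·953·985·892·335 ≡ 6 (mod 1003)
σ^779 mod 1003 = 6 matches H(m).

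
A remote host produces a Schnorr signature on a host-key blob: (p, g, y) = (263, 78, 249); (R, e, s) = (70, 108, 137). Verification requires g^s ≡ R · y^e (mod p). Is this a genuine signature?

genuine

g^s mod p:
Squares mod 263: 78^1≡78, 78^2≡35, 78^4≡173, 78^8≡210, 78^16≡179, 78^32≡218, 78^64≡184, 78^128≡192
137 = 128 + 8 + 1, so 78^137 ≡ 192·210·78 ≡ 6 (mod 263)
R · y^e mod p:
Squares mod 263: 249^1≡249, 249^2≡196, 249^4≡18, 249^8≡61, 249^16≡39, 249^32≡206, 249^64≡93
108 = 64 + 32 + 8 + 4, so 249^108 ≡ 93·206·61·18 ≡ 218 (mod 263)
70·218 = 15260 ≡ 6 (mod 263)
6 ≡ 6 (mod 263); signature holds.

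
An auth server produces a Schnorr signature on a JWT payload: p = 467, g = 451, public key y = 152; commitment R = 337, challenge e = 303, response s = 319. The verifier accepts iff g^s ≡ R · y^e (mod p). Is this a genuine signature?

g^s mod p:
451^2 = 203401 ≡ 256
451^4 ≡ 256^2 = 65536 ≡ 156
451^8 ≡ 156^2 = 24336 ≡ 52
451^16 ≡ 52^2 = 2704 ≡ 369
451^32 ≡ 369^2 = 136161 ≡ 264
451^64 ≡ 264^2 = 69696 ≡ 113
451^128 ≡ 113^2 = 12769 ≡ 160
451^256 ≡ 160^2 = 25600 ≡ 382
319 = 256 + 32 + 16 + 8 + 4 + 2 + 1, so 451^319 ≡ 382·264·369·52·156·256·451 ≡ 396 (mod 467)
R · y^e mod p:
152^2 = 23104 ≡ 221
152^4 ≡ 221^2 = 48841 ≡ 273
152^8 ≡ 273^2 = 74529 ≡ 276
152^16 ≡ 276^2 = 76176 ≡ 55
152^32 ≡ 55^2 = 3025 ≡ 223
152^64 ≡ 223^2 = 49729 ≡ 227
152^128 ≡ 227^2 = 51529 ≡ 159
152^256 ≡ 159^2 = 25281 ≡ 63
303 = 256 + 32 + 8 + 4 + 2 + 1, so 152^303 ≡ 63·223·276·273·221·152 ≡ 349 (mod 467)
337·349 = 117613 ≡ 396 (mod 467)
396 ≡ 396 (mod 467); signature holds.

genuine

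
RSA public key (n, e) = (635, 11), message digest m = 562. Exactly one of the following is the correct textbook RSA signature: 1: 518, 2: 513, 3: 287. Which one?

Candidate 1: Squares mod 635: 518^1≡518, 518^2≡354, 518^4≡221, 518^8≡581; 11 = 8 + 2 + 1, so 518^11 ≡ 581·354·518 ≡ 102 (mod 635)
Candidate 2: Squares mod 635: 513^1≡513, 513^2≡279, 513^4≡371, 513^8≡481; 11 = 8 + 2 + 1, so 513^11 ≡ 481·279·513 ≡ 562 (mod 635)
  → matches m = 562
Candidate 3: Squares mod 635: 287^1≡287, 287^2≡454, 287^4≡376, 287^8≡406; 11 = 8 + 2 + 1, so 287^11 ≡ 406·454·287 ≡ 408 (mod 635)

2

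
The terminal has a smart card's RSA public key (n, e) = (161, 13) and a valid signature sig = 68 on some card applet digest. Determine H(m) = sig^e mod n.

sig^13 mod 161 = 68

68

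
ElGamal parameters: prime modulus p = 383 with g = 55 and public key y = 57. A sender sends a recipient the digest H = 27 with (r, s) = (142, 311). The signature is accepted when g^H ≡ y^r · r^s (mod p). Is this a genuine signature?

Left side g^H mod p:
55^2 = 3025 ≡ 344
55^4 ≡ 344^2 = 118336 ≡ 372
55^8 ≡ 372^2 = 138384 ≡ 121
55^16 ≡ 121^2 = 14641 ≡ 87
27 = 16 + 8 + 2 + 1, so 55^27 ≡ 87·121·344·55 ≡ 116 (mod 383)
Right side y^r · r^s mod p:
57^2 = 3249 ≡ 185
57^4 ≡ 185^2 = 34225 ≡ 138
57^8 ≡ 138^2 = 19044 ≡ 277
57^16 ≡ 277^2 = 76729 ≡ 129
57^32 ≡ 129^2 = 16641 ≡ 172
57^64 ≡ 172^2 = 29584 ≡ 93
57^128 ≡ 93^2 = 8649 ≡ 223
142 = 128 + 8 + 4 + 2, so 57^142 ≡ 223·277·138·185 ≡ 23 (mod 383)
142^2 = 20164 ≡ 248
142^4 ≡ 248^2 = 61504 ≡ 224
142^8 ≡ 224^2 = 50176 ≡ 3
142^16 ≡ 3^2 = 9
142^32 ≡ 9^2 = 81
142^64 ≡ 81^2 = 6561 ≡ 50
142^128 ≡ 50^2 = 2500 ≡ 202
142^256 ≡ 202^2 = 40804 ≡ 206
311 = 256 + 32 + 16 + 4 + 2 + 1, so 142^311 ≡ 206·81·9·224·248·142 ≡ 195 (mod 383)
23·195 = 4485 ≡ 272 (mod 383)
116 ≠ 272, so verification fails.

forged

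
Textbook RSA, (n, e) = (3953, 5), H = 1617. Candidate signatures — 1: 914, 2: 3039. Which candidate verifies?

Candidate 1: Squares mod 3953: 914^1≡914, 914^2≡1313, 914^4≡461; 5 = 4 + 1, so 914^5 ≡ 461·914 ≡ 2336 (mod 3953)
Candidate 2: Squares mod 3953: 3039^1≡3039, 3039^2≡1313, 3039^4≡461; 5 = 4 + 1, so 3039^5 ≡ 461·3039 ≡ 1617 (mod 3953)
  → matches H = 1617

2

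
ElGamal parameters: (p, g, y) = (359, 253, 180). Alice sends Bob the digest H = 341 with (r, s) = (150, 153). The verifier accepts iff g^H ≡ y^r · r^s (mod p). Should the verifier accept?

accept

Left side g^H mod p:
253^341 mod 359 = 237
Right side y^r · r^s mod p:
180^150 mod 359 = 54
150^153 mod 359 = 144
54·144 = 7776 ≡ 237 (mod 359)
237 ≡ 237 (mod 359), so the signature is genuine.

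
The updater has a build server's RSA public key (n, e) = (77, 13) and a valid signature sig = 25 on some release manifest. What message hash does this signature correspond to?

sig^2 ≡ 25^2 = 625 ≡ 9
sig^4 ≡ 9^2 = 81 ≡ 4
sig^8 ≡ 4^2 = 16
13 = 8 + 4 + 1, so sig^13 ≡ 16·4·25 ≡ 60 (mod 77)

60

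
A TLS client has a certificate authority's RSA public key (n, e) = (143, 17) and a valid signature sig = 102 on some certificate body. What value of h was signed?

20

sig^2 ≡ 102^2 = 10404 ≡ 108
sig^4 ≡ 108^2 = 11664 ≡ 81
sig^8 ≡ 81^2 = 6561 ≡ 126
sig^16 ≡ 126^2 = 15876 ≡ 3
17 = 16 + 1, so sig^17 ≡ 3·102 ≡ 20 (mod 143)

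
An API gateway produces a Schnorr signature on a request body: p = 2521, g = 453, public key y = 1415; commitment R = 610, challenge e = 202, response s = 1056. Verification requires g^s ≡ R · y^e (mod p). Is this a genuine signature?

genuine

g^s mod p:
453^2 = 205209 ≡ 1008
453^4 ≡ 1008^2 = 1016064 ≡ 101
453^8 ≡ 101^2 = 10201 ≡ 117
453^16 ≡ 117^2 = 13689 ≡ 1084
453^32 ≡ 1084^2 = 1175056 ≡ 270
453^64 ≡ 270^2 = 72900 ≡ 2312
453^128 ≡ 2312^2 = 5345344 ≡ 824
453^256 ≡ 824^2 = 678976 ≡ 827
453^512 ≡ 827^2 = 683929 ≡ 738
453^1024 ≡ 738^2 = 544644 ≡ 108
1056 = 1024 + 32, so 453^1056 ≡ 108·270 ≡ 1429 (mod 2521)
R · y^e mod p:
1415^2 = 2002225 ≡ 551
1415^4 ≡ 551^2 = 303601 ≡ 1081
1415^8 ≡ 1081^2 = 1168561 ≡ 1338
1415^16 ≡ 1338^2 = 1790244 ≡ 334
1415^32 ≡ 334^2 = 111556 ≡ 632
1415^64 ≡ 632^2 = 399424 ≡ 1106
1415^128 ≡ 1106^2 = 1223236 ≡ 551
202 = 128 + 64 + 8 + 2, so 1415^202 ≡ 551·1106·1338·551 ≡ 1081 (mod 2521)
610·1081 = 659410 ≡ 1429 (mod 2521)
1429 ≡ 1429 (mod 2521); signature holds.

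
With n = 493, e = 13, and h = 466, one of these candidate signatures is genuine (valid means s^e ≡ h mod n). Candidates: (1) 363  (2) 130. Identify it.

Candidate 1: Squares mod 493: 363^1≡363, 363^2≡138, 363^4≡310, 363^8≡458; 13 = 8 + 4 + 1, so 363^13 ≡ 458·310·363 ≡ 27 (mod 493)
Candidate 2: Squares mod 493: 130^1≡130, 130^2≡138, 130^4≡310, 130^8≡458; 13 = 8 + 4 + 1, so 130^13 ≡ 458·310·130 ≡ 466 (mod 493)
  → matches h = 466

2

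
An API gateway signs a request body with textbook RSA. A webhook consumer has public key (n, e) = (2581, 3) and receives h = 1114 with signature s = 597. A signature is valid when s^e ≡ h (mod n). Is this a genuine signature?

s^3 mod 2581 = 1114
1114 = h, so the signature checks out.

genuine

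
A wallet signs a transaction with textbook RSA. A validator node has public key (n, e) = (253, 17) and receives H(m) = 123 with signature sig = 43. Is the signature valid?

invalid

Squares mod 253: sig^1≡43, sig^2≡78, sig^4≡12, sig^8≡144, sig^16≡243
17 = 16 + 1, so sig^17 ≡ 243·43 ≡ 76 (mod 253)
76 ≠ 123, so verification fails.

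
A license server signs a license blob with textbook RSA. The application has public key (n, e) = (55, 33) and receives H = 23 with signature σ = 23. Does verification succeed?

σ^2 ≡ 23^2 = 529 ≡ 34
σ^4 ≡ 34^2 = 1156 ≡ 1
σ^8 ≡ 1^2 = 1
σ^16 ≡ 1^2 = 1
σ^32 ≡ 1^2 = 1
33 = 32 + 1, so σ^33 ≡ 1·23 ≡ 23 (mod 55)
σ^33 mod 55 = 23 matches H.

passes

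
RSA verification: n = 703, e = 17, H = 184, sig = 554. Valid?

sig^2 ≡ 554^2 = 306916 ≡ 408
sig^4 ≡ 408^2 = 166464 ≡ 556
sig^8 ≡ 556^2 = 309136 ≡ 519
sig^16 ≡ 519^2 = 269361 ≡ 112
17 = 16 + 1, so sig^17 ≡ 112·554 ≡ 184 (mod 703)
sig^17 mod 703 = 184 matches H.

yes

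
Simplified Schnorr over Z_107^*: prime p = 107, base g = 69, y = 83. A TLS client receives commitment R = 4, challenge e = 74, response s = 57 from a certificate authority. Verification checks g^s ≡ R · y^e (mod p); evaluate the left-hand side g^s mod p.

69^2 = 4761 ≡ 53
69^4 ≡ 53^2 = 2809 ≡ 27
69^8 ≡ 27^2 = 729 ≡ 87
69^16 ≡ 87^2 = 7569 ≡ 79
69^32 ≡ 79^2 = 6241 ≡ 35
57 = 32 + 16 + 8 + 1, so 69^57 ≡ 35·79·87·69 ≡ 27 (mod 107)

27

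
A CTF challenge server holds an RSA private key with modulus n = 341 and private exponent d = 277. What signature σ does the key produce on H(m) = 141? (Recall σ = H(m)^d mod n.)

136

Squares mod 341: (H(m))^1≡141, (H(m))^2≡103, (H(m))^4≡38, (H(m))^8≡80, (H(m))^16≡262, (H(m))^32≡103, (H(m))^64≡38, (H(m))^128≡80, (H(m))^256≡262
277 = 256 + 16 + 4 + 1, so (H(m))^277 ≡ 262·262·38·141 ≡ 136 (mod 341)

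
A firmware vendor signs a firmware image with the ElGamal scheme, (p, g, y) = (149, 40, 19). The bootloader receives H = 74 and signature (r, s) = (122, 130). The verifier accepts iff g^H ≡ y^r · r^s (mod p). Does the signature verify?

verifies

Left side g^H mod p:
40^74 mod 149 = 148
Right side y^r · r^s mod p:
19^122 mod 149 = 127
122^130 mod 149 = 61
127·61 = 7747 ≡ 148 (mod 149)
148 ≡ 148 (mod 149), so the signature is genuine.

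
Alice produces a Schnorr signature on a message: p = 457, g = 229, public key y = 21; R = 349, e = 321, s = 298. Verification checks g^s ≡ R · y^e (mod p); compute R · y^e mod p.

64

Squares mod 457: 21^1≡21, 21^2≡441, 21^4≡256, 21^8≡185, 21^16≡407, 21^32≡215, 21^64≡68, 21^128≡54, 21^256≡174
321 = 256 + 64 + 1, so 21^321 ≡ 174·68·21 ≡ 321 (mod 457)
R · y^e ≡ 349·321 = 112029 ≡ 64 (mod 457)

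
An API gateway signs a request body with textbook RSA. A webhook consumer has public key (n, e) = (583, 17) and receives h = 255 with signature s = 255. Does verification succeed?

Squares mod 583: s^1≡255, s^2≡312, s^4≡566, s^8≡289, s^16≡152
17 = 16 + 1, so s^17 ≡ 152·255 ≡ 282 (mod 583)
s^17 mod 583 = 282, but h = 255.

fails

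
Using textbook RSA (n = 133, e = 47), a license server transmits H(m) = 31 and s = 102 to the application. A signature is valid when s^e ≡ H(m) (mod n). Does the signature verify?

Squares mod 133: s^1≡102, s^2≡30, s^4≡102, s^8≡30, s^16≡102, s^32≡30
47 = 32 + 8 + 4 + 2 + 1, so s^47 ≡ 30·30·102·30·102 ≡ 30 (mod 133)
s^47 mod 133 = 30, but H(m) = 31.

does not verify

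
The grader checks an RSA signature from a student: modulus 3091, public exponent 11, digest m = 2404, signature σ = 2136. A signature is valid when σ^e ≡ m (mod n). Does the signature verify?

does not verify

σ^2 ≡ 2136^2 = 4562496 ≡ 180
σ^4 ≡ 180^2 = 32400 ≡ 1490
σ^8 ≡ 1490^2 = 2220100 ≡ 762
11 = 8 + 2 + 1, so σ^11 ≡ 762·180·2136 ≡ 2598 (mod 3091)
2598 ≠ 2404, so verification fails.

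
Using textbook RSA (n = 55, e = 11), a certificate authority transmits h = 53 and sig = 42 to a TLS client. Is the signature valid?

valid

Squares mod 55: sig^1≡42, sig^2≡4, sig^4≡16, sig^8≡36
11 = 8 + 2 + 1, so sig^11 ≡ 36·4·42 ≡ 53 (mod 55)
53 = h, so the signature checks out.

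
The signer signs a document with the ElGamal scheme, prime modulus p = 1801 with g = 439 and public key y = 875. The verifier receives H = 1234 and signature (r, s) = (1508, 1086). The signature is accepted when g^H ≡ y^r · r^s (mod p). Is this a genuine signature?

genuine

Left side g^H mod p:
439^1234 mod 1801 = 1050
Right side y^r · r^s mod p:
875^1508 mod 1801 = 941
1508^1086 mod 1801 = 1360
941·1360 = 1279760 ≡ 1050 (mod 1801)
1050 ≡ 1050 (mod 1801), so the signature is genuine.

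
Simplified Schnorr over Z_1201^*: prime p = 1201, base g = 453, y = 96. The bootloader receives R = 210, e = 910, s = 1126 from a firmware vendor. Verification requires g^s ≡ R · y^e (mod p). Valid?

yes

g^s mod p:
453^2 = 205209 ≡ 1039
453^4 ≡ 1039^2 = 1079521 ≡ 1023
453^8 ≡ 1023^2 = 1046529 ≡ 458
453^16 ≡ 458^2 = 209764 ≡ 790
453^32 ≡ 790^2 = 624100 ≡ 781
453^64 ≡ 781^2 = 609961 ≡ 1054
453^128 ≡ 1054^2 = 1110916 ≡ 1192
453^256 ≡ 1192^2 = 1420864 ≡ 81
453^512 ≡ 81^2 = 6561 ≡ 556
453^1024 ≡ 556^2 = 309136 ≡ 479
1126 = 1024 + 64 + 32 + 4 + 2, so 453^1126 ≡ 479·1054·781·1023·1039 ≡ 432 (mod 1201)
R · y^e mod p:
96^2 = 9216 ≡ 809
96^4 ≡ 809^2 = 654481 ≡ 1137
96^8 ≡ 1137^2 = 1292769 ≡ 493
96^16 ≡ 493^2 = 243049 ≡ 447
96^32 ≡ 447^2 = 199809 ≡ 443
96^64 ≡ 443^2 = 196249 ≡ 486
96^128 ≡ 486^2 = 236196 ≡ 800
96^256 ≡ 800^2 = 640000 ≡ 1068
96^512 ≡ 1068^2 = 1140624 ≡ 875
910 = 512 + 256 + 128 + 8 + 4 + 2, so 96^910 ≡ 875·1068·800·493·1137·809 ≡ 105 (mod 1201)
210·105 = 22050 ≡ 432 (mod 1201)
432 ≡ 432 (mod 1201); signature holds.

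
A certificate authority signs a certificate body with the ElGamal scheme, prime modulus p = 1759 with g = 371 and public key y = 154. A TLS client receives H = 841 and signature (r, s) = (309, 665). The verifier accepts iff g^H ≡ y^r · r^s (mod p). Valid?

Left side g^H mod p:
371^2 = 137641 ≡ 439
371^4 ≡ 439^2 = 192721 ≡ 990
371^8 ≡ 990^2 = 980100 ≡ 337
371^16 ≡ 337^2 = 113569 ≡ 993
371^32 ≡ 993^2 = 986049 ≡ 1009
371^64 ≡ 1009^2 = 1018081 ≡ 1379
371^128 ≡ 1379^2 = 1901641 ≡ 162
371^256 ≡ 162^2 = 26244 ≡ 1618
371^512 ≡ 1618^2 = 2617924 ≡ 532
841 = 512 + 256 + 64 + 8 + 1, so 371^841 ≡ 532·1618·1379·337·371 ≡ 447 (mod 1759)
Right side y^r · r^s mod p:
154^2 = 23716 ≡ 849
154^4 ≡ 849^2 = 720801 ≡ 1370
154^8 ≡ 1370^2 = 1876900 ≡ 47
154^16 ≡ 47^2 = 2209 ≡ 450
154^32 ≡ 450^2 = 202500 ≡ 215
154^64 ≡ 215^2 = 46225 ≡ 491
154^128 ≡ 491^2 = 241081 ≡ 98
154^256 ≡ 98^2 = 9604 ≡ 809
309 = 256 + 32 + 16 + 4 + 1, so 154^309 ≡ 809·215·450·1370·154 ≡ 70 (mod 1759)
309^2 = 95481 ≡ 495
309^4 ≡ 495^2 = 245025 ≡ 524
309^8 ≡ 524^2 = 274576 ≡ 172
309^16 ≡ 172^2 = 29584 ≡ 1440
309^32 ≡ 1440^2 = 2073600 ≡ 1498
309^64 ≡ 1498^2 = 2244004 ≡ 1279
309^128 ≡ 1279^2 = 1635841 ≡ 1730
309^256 ≡ 1730^2 = 2992900 ≡ 841
309^512 ≡ 841^2 = 707281 ≡ 163
665 = 512 + 128 + 16 + 8 + 1, so 309^665 ≡ 163·1730·1440·172·309 ≡ 1236 (mod 1759)
70·1236 = 86520 ≡ 329 (mod 1759)
447 ≠ 329, so verification fails.

no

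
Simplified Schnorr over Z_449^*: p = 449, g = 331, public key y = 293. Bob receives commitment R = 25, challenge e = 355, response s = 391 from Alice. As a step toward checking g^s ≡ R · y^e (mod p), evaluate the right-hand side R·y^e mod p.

156

293^355 mod 449 = 114
R · y^e ≡ 25·114 = 2850 ≡ 156 (mod 449)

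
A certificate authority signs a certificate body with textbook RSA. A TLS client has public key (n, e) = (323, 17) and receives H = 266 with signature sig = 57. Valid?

Squares mod 323: sig^1≡57, sig^2≡19, sig^4≡38, sig^8≡152, sig^16≡171
17 = 16 + 1, so sig^17 ≡ 171·57 ≡ 57 (mod 323)
57 ≠ 266, so verification fails.

no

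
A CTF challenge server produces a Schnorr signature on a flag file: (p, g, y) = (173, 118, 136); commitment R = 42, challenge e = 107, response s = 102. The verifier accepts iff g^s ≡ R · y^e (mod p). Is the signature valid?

invalid

g^s mod p:
118^102 mod 173 = 52
R · y^e mod p:
136^107 mod 173 = 138
42·138 = 5796 ≡ 87 (mod 173)
52 ≠ 87; the check fails.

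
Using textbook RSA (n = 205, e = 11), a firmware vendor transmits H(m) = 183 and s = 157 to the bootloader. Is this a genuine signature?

genuine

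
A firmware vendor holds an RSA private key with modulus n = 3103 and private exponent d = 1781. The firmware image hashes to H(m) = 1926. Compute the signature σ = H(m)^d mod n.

(H(m))^2 ≡ 1926^2 = 3709476 ≡ 1391
(H(m))^4 ≡ 1391^2 = 1934881 ≡ 1712
(H(m))^8 ≡ 1712^2 = 2930944 ≡ 1712
(H(m))^16 ≡ 1712^2 = 2930944 ≡ 1712
(H(m))^32 ≡ 1712^2 = 2930944 ≡ 1712
(H(m))^64 ≡ 1712^2 = 2930944 ≡ 1712
(H(m))^128 ≡ 1712^2 = 2930944 ≡ 1712
(H(m))^256 ≡ 1712^2 = 2930944 ≡ 1712
(H(m))^512 ≡ 1712^2 = 2930944 ≡ 1712
(H(m))^1024 ≡ 1712^2 = 2930944 ≡ 1712
1781 = 1024 + 512 + 128 + 64 + 32 + 16 + 4 + 1, so (H(m))^1781 ≡ 1712·1712·1712·1712·1712·1712·1712·1926 ≡ 1926 (mod 3103)

1926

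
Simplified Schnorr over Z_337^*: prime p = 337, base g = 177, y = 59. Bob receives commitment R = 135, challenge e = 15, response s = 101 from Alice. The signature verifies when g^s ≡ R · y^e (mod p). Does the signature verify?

g^s mod p:
177^101 mod 337 = 19
R · y^e mod p:
59^15 mod 337 = 40
135·40 = 5400 ≡ 8 (mod 337)
19 ≠ 8; the check fails.

does not verify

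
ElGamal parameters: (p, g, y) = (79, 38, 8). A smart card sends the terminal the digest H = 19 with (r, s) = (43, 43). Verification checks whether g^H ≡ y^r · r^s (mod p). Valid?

no

Left side g^H mod p:
Squares mod 79: 38^1≡38, 38^2≡22, 38^4≡10, 38^8≡21, 38^16≡46
19 = 16 + 2 + 1, so 38^19 ≡ 46·22·38 ≡ 62 (mod 79)
Right side y^r · r^s mod p:
Squares mod 79: 8^1≡8, 8^2≡64, 8^4≡67, 8^8≡65, 8^16≡38, 8^32≡22
43 = 32 + 8 + 2 + 1, so 8^43 ≡ 22·65·64·8 ≡ 67 (mod 79)
Squares mod 79: 43^1≡43, 43^2≡32, 43^4≡76, 43^8≡9, 43^16≡2, 43^32≡4
43 = 32 + 8 + 2 + 1, so 43^43 ≡ 4·9·32·43 ≡ 3 (mod 79)
67·3 = 201 ≡ 43 (mod 79)
62 ≠ 43, so verification fails.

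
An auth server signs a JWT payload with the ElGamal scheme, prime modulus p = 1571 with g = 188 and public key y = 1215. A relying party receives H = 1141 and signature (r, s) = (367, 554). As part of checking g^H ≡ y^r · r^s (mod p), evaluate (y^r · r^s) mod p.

1215^367 mod 1571 = 161
367^554 mod 1571 = 509
y^r · r^s ≡ 161·509 = 81949 ≡ 257 (mod 1571)

257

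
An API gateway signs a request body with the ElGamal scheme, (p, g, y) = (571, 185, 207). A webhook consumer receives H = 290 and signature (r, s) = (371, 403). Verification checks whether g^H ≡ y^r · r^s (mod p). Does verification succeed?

passes

Left side g^H mod p:
185^290 mod 571 = 509
Right side y^r · r^s mod p:
207^371 mod 571 = 463
371^403 mod 571 = 561
463·561 = 259743 ≡ 509 (mod 571)
509 ≡ 509 (mod 571), so the signature is genuine.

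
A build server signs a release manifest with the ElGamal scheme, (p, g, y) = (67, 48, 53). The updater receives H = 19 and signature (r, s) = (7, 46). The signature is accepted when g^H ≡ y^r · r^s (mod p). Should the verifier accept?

reject

Left side g^H mod p:
48^19 mod 67 = 28
Right side y^r · r^s mod p:
53^7 mod 67 = 8
7^46 mod 67 = 4
8·4 = 32 ≡ 32 (mod 67)
28 ≠ 32, so verification fails.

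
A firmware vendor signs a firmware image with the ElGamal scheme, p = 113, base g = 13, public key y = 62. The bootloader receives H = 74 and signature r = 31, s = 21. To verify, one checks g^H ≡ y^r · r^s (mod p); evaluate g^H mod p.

Squares mod 113: 13^1≡13, 13^2≡56, 13^4≡85, 13^8≡106, 13^16≡49, 13^32≡28, 13^64≡106
74 = 64 + 8 + 2, so 13^74 ≡ 106·106·56 ≡ 32 (mod 113)

32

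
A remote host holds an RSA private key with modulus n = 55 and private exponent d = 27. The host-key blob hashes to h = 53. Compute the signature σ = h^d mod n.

37

Squares mod 55: h^1≡53, h^2≡4, h^4≡16, h^8≡36, h^16≡31
27 = 16 + 8 + 2 + 1, so h^27 ≡ 31·36·4·53 ≡ 37 (mod 55)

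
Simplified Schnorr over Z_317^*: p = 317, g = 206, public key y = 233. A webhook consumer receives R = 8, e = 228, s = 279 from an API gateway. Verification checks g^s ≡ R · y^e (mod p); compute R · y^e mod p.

233^2 = 54289 ≡ 82
233^4 ≡ 82^2 = 6724 ≡ 67
233^8 ≡ 67^2 = 4489 ≡ 51
233^16 ≡ 51^2 = 2601 ≡ 65
233^32 ≡ 65^2 = 4225 ≡ 104
233^64 ≡ 104^2 = 10816 ≡ 38
233^128 ≡ 38^2 = 1444 ≡ 176
228 = 128 + 64 + 32 + 4, so 233^228 ≡ 176·38·104·67 ≡ 131 (mod 317)
R · y^e ≡ 8·131 = 1048 ≡ 97 (mod 317)

97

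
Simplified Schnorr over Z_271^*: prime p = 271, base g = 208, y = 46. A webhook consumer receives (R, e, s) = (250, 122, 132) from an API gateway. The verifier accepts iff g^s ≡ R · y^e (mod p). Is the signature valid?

valid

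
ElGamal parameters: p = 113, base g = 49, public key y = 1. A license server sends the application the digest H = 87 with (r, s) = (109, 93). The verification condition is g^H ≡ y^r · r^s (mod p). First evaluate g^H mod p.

16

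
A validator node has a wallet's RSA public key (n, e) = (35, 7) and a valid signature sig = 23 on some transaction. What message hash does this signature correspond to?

2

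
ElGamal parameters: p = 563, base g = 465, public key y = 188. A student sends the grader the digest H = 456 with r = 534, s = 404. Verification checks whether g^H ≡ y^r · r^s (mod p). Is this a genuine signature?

Left side g^H mod p:
465^2 = 216225 ≡ 33
465^4 ≡ 33^2 = 1089 ≡ 526
465^8 ≡ 526^2 = 276676 ≡ 243
465^16 ≡ 243^2 = 59049 ≡ 497
465^32 ≡ 497^2 = 247009 ≡ 415
465^64 ≡ 415^2 = 172225 ≡ 510
465^128 ≡ 510^2 = 260100 ≡ 557
465^256 ≡ 557^2 = 310249 ≡ 36
456 = 256 + 128 + 64 + 8, so 465^456 ≡ 36·557·510·243 ≡ 81 (mod 563)
Right side y^r · r^s mod p:
188^2 = 35344 ≡ 438
188^4 ≡ 438^2 = 191844 ≡ 424
188^8 ≡ 424^2 = 179776 ≡ 179
188^16 ≡ 179^2 = 32041 ≡ 513
188^32 ≡ 513^2 = 263169 ≡ 248
188^64 ≡ 248^2 = 61504 ≡ 137
188^128 ≡ 137^2 = 18769 ≡ 190
188^256 ≡ 190^2 = 36100 ≡ 68
188^512 ≡ 68^2 = 4624 ≡ 120
534 = 512 + 16 + 4 + 2, so 188^534 ≡ 120·513·424·438 ≡ 147 (mod 563)
534^2 = 285156 ≡ 278
534^4 ≡ 278^2 = 77284 ≡ 153
534^8 ≡ 153^2 = 23409 ≡ 326
534^16 ≡ 326^2 = 106276 ≡ 432
534^32 ≡ 432^2 = 186624 ≡ 271
534^64 ≡ 271^2 = 73441 ≡ 251
534^128 ≡ 251^2 = 63001 ≡ 508
534^256 ≡ 508^2 = 258064 ≡ 210
404 = 256 + 128 + 16 + 4, so 534^404 ≡ 210·508·432·153 ≡ 58 (mod 563)
147·58 = 8526 ≡ 81 (mod 563)
81 ≡ 81 (mod 563), so the signature is genuine.

genuine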